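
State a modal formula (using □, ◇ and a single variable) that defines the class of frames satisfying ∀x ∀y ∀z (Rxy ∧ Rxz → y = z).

◇s → □s

A defining formula is ◇s → □s (the CD axiom).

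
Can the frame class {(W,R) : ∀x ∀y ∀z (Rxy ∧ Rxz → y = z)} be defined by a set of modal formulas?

Definable; ◇r → □r defines it

The condition is partial functionality. A defining modal formula is ◇r → □r.
Suppose ◇r→□r is valid. Take Rxy, Rxz and set V(r)={y}. Then ◇r at x, so □r at x, so r at z, i.e. z=y.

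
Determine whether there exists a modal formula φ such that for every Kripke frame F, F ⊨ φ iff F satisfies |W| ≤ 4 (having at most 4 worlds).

No

Any modally definable frame class is closed under disjoint unions.
Any modal formula valid on each of 5 disjoint one-world frames is valid on their disjoint union (validity is preserved under disjoint unions). Each one-world frame has |W|=1≤4, but the union has |W|=5.
So no modal formula (or set of formulas) defines exactly the |W|≤4 frames.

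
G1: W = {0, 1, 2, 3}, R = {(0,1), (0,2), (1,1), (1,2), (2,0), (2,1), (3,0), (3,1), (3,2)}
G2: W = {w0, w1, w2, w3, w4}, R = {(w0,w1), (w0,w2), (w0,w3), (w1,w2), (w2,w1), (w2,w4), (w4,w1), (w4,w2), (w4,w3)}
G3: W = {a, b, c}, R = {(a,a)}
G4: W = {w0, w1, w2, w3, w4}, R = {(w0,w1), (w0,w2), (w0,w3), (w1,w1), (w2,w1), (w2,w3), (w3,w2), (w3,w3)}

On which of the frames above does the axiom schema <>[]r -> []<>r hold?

This is the axiom for convergence; its first-order frame correspondent is forall x forall y forall z (Rxy & Rxz -> exists w (Ryw & Rzw)).
G1: satisfies the condition.
G2: fails — Rw0w1 and Rw0w2 but w1 and w2 have no common successor.
G3: satisfies the condition.
G4: fails — Rw0w1 and Rw0w3 but w1 and w3 have no common successor.

G1, G3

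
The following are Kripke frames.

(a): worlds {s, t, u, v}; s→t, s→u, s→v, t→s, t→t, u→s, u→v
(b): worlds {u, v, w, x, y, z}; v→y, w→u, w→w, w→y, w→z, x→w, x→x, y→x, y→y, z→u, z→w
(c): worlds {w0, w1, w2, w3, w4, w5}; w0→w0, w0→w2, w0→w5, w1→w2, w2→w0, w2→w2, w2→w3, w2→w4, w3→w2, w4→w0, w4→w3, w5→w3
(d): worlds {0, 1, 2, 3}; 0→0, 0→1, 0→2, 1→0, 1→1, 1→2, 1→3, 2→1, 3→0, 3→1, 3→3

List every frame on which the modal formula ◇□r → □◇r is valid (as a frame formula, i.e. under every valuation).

(d)

This is the axiom for convergence; its first-order frame correspondent is ∀x ∀y ∀z (Rxy ∧ Rxz → ∃w (Ryw ∧ Rzw)).
(a): fails — Rsv and Rsv but v and v have no common successor.
(b): fails — Rww and Rwu but w and u have no common successor.
(c): fails — Rw0w5 and Rw0w0 but w5 and w0 have no common successor.
(d): satisfies the condition.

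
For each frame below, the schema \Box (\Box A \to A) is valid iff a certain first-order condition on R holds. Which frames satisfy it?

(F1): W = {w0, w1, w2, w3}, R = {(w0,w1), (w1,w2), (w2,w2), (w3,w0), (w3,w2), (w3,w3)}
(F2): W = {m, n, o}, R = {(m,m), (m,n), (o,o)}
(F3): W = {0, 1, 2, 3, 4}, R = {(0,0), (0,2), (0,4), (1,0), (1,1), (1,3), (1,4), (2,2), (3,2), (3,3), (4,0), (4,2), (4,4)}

(F3)

Frame correspondent (Sahlqvist): \forall x \forall y (Rxy \to Ryy) — i.e. shift-reflexivity.
(F1): fails — Rw3w0 but not Rw0w0.
(F2): fails — Rmn but not Rnn.
(F3): holds.
Valid on: (F3).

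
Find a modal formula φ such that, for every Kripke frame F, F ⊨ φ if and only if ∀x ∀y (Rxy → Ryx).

The condition is symmetry. The B schema ψ → □◇ψ defines it.
Suppose ψ→□◇ψ is valid. Take Rxy and set V(ψ)={x}. Then ψ at x, so □◇ψ at x, so ◇ψ at y, so some z with Ryz has ψ; z=x, i.e. Ryx.

ψ → □◇ψ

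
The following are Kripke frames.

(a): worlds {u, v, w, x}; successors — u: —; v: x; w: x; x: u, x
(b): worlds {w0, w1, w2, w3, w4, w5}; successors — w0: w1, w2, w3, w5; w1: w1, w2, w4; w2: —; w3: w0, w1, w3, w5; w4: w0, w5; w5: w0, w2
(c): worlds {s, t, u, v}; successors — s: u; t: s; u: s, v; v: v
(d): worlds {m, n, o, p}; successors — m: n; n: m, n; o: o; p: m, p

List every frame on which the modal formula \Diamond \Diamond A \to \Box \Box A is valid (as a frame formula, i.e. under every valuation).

Frame correspondent (Sahlqvist): \forall x \forall y \forall z ((x R^2 y \wedge x R^2 z) \to \exists w (y = w \wedge z = w)) — i.e. a generalized confluence (Geach) condition.
(a): fails — vR²u, vR²x but u ≠ x.
(b): fails — w0R²w0, w0R²w1 but w0 ≠ w1.
(c): fails — sR²s, sR²v but s ≠ v.
(d): fails — mR²m, mR²n but m ≠ n.

none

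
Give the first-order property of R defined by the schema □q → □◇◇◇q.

∀x ∀z (xRz → ∃w (xRw ∧ zR³w))

This is a Sahlqvist (Geach-type) schema ◇^0□^1q → □^1◇^3q.
Minimal-valuation argument: fix x; take any y with xR^0y and any z with xR^1z. Set V(q) to the set of worlds R-reachable from y in exactly 1 step. Then □^1q holds at y, so the antecedent holds at x; validity forces ◇^3q at z, giving a w with zR^3w and yR^1w.
First-order correspondent: ∀x ∀z (xRz → ∃w (xRw ∧ zR³w)).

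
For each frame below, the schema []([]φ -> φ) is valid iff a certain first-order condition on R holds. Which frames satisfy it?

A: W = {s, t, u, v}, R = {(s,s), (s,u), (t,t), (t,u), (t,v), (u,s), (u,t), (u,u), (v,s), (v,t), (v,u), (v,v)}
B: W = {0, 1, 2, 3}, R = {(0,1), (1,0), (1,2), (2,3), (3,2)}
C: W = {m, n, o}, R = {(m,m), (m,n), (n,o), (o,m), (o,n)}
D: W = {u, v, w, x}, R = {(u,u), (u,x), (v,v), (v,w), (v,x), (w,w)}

This is the axiom for shift-reflexivity; its first-order frame correspondent is forall x forall y (Rxy -> Ryy).
A: ✓.
B: fails — R10 but not R00.
C: fails — Ron but not Rnn.
D: fails — Rvx but not Rxx.
Valid on: A.

A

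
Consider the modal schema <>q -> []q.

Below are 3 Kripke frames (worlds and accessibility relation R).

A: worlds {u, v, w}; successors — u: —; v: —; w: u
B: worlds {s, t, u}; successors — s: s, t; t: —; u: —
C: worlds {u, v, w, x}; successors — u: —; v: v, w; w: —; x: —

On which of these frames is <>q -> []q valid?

Frame correspondent (Sahlqvist): forall x forall y forall z (Rxy & Rxz -> y = z) — i.e. partial functionality.
A: condition met.
B: fails — s sees both s and t.
C: fails — v sees both v and w.
Valid on: A.

A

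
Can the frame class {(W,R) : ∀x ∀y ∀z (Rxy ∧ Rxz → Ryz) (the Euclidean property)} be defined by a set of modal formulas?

Yes: it is the Euclidean property, defined by the 5 schema ◇p → □◇p.
Suppose ◇p→□◇p is valid. Take Rxy, Rxz and set V(p)={y}. Then ◇p at x, so □◇p at x, so ◇p at z, so some w with Rzw has p; w=y, i.e. Rzy. By symmetry of the argument, Ryz.

Definable; ◇p → □◇p defines it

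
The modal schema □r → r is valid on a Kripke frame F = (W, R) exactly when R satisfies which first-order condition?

reflexivity: ∀x Rxx

This schema is the T axiom.
It corresponds to reflexivity: ∀x Rxx.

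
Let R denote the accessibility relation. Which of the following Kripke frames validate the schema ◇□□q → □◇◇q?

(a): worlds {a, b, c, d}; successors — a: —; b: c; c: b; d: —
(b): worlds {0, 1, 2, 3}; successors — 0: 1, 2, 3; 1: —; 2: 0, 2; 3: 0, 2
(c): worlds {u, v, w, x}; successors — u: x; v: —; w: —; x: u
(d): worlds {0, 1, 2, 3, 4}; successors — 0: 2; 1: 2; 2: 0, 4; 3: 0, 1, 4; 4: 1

(a), (c)

This is the axiom for a generalized confluence (Geach) condition; its first-order frame correspondent is ∀x ∀y ∀z ((xRy ∧ xRz) → ∃w (yR²w ∧ zR²w)).
(a): holds.
(b): fails — 0R1, 0R1 but no w with 1R²w and 1R²w.
(c): holds.
(d): fails — 2R0, 2R4 but no w with 0R²w and 4R²w.
Valid on: (a), (c).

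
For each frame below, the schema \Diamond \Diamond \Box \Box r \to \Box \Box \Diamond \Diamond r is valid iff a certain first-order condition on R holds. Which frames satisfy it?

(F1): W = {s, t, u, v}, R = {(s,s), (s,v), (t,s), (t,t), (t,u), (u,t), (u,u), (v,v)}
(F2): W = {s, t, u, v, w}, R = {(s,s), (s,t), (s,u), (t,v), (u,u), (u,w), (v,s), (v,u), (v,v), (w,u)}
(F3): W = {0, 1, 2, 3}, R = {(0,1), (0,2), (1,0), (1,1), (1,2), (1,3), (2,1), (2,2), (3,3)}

This is the axiom for a generalized confluence (Geach) condition; its first-order frame correspondent is \forall x \forall y \forall z ((x R^2 y \wedge x R^2 z) \to \exists w (y R^2 w \wedge z R^2 w)).
(F1): fails — tR²u, tR²v but no w with uR²w and vR²w.
(F2): holds.
(F3): holds.
Valid on: (F2), (F3).

(F2), (F3)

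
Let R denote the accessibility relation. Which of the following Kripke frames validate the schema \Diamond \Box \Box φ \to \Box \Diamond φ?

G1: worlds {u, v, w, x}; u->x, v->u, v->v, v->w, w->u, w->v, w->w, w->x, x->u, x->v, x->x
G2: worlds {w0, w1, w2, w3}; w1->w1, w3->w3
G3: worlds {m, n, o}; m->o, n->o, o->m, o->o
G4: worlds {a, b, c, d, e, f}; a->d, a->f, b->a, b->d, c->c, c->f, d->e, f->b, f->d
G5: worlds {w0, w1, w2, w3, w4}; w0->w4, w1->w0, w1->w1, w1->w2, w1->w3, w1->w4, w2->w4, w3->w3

G1, G2, G3

Frame correspondent (Sahlqvist): \forall x \forall y \forall z ((xRy \wedge xRz) \to \exists w (y R^2 w \wedge zRw)) — i.e. a generalized confluence (Geach) condition.
G1: satisfies the condition.
G2: satisfies the condition.
G3: satisfies the condition.
G4: fails — aRd, aRd but no w with dR²w and dRw.
G5: fails — w0Rw4, w0Rw4 but no w with w4R²w and w4Rw.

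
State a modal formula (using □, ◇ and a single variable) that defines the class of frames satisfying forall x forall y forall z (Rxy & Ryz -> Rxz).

□p → □□p

This is transitivity; the standard corresponding axiom is 4: □p → □□p.
Suppose □p→□□p is valid. Take Rxy, Ryz and set V(p)={w : Rxw}. Then □p at x, so □□p at x, so □p at y, so p at z, i.e. Rxz.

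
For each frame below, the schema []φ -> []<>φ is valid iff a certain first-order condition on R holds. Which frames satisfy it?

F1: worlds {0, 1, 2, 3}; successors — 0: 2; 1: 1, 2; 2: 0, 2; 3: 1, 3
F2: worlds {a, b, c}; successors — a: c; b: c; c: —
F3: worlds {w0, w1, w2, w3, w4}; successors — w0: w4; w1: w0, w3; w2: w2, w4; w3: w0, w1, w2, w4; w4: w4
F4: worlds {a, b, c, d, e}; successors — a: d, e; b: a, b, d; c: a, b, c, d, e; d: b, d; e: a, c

F1

This is the axiom for a generalized confluence (Geach) condition; its first-order frame correspondent is forall x forall z (xRz -> exists w (xRw & zRw)).
F1: satisfies the condition.
F2: fails — aRc but no w with aRw and cRw.
F3: fails — w1Rw0 but no w with w1Rw and w0Rw.
F4: fails — aRe but no w with aRw and eRw.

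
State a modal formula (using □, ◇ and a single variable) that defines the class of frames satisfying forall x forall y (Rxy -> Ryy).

This is shift-reflexivity; the standard corresponding axiom is T□: □(□q → q).
Suppose □(□q→q) is valid. Take Rxy and set V(q)={w : Ryw}. Then at y, □q holds; since □(□q→q) at x, □q→q at y, so q at y, i.e. Ryy.

□(□q → q)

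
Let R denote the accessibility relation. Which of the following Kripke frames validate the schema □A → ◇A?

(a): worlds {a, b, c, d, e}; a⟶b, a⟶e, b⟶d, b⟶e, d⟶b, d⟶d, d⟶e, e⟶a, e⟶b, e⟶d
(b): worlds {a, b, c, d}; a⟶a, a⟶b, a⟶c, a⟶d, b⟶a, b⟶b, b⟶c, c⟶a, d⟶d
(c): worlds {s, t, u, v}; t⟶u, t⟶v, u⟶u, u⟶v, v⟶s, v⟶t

(b)

Frame correspondent (Sahlqvist): ∀x ∃y Rxy — i.e. seriality.
(a): fails — world c has no successor.
(b): ✓.
(c): fails — world s has no successor.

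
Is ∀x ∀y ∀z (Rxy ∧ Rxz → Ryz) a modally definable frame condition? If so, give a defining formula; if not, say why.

Yes — defined by ◇r → □◇r

This is a Sahlqvist condition; the 5 axiom ◇r → □◇r defines it.
Suppose ◇r→□◇r is valid. Take Rxy, Rxz and set V(r)={y}. Then ◇r at x, so □◇r at x, so ◇r at z, so some w with Rzw has r; w=y, i.e. Rzy. By symmetry of the argument, Ryz.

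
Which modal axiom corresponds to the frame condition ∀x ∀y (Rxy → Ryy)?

The condition is shift-reflexivity. The T□ schema □(□p → p) defines it.
Suppose □(□p→p) is valid. Take Rxy and set V(p)={w : Ryw}. Then at y, □p holds; since □(□p→p) at x, □p→p at y, so p at y, i.e. Ryy.

□(□p → p)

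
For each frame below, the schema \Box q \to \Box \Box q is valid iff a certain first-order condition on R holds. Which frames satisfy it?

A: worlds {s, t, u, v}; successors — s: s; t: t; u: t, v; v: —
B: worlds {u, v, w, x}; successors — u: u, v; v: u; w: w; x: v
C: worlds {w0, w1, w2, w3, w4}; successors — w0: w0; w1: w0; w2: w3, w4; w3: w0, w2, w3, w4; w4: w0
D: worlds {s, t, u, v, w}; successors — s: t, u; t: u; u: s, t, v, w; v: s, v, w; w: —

A

Frame correspondent (Sahlqvist): \forall x \forall y \forall z (Rxy \wedge Ryz \to Rxz) — i.e. transitivity.
A: holds.
B: fails — Rvu and Ruv but not Rvv.
C: fails — Rw2w4 and Rw4w0 but not Rw2w0.
D: fails — Rut and Rtu but not Ruu.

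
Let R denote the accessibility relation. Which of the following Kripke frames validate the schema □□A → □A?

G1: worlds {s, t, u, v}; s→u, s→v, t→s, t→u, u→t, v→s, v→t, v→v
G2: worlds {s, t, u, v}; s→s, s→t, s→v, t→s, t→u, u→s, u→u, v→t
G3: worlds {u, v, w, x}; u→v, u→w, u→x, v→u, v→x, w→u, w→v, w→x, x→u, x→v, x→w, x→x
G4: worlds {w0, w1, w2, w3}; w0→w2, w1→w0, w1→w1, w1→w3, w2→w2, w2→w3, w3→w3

G3, G4

This is the axiom for density; its first-order frame correspondent is ∀x ∀y (Rxy → ∃z (Rxz ∧ Rzy)).
G1: fails — Rut but no z with Ruz and Rzt.
G2: fails — Rvt but no z with Rvz and Rzt.
G3: satisfies the condition.
G4: satisfies the condition.
Valid on: G3, G4.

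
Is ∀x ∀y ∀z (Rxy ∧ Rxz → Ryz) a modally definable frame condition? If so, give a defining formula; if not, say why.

This is a Sahlqvist condition; the 5 axiom ◇p → □◇p defines it.
Suppose ◇p→□◇p is valid. Take Rxy, Rxz and set V(p)={y}. Then ◇p at x, so □◇p at x, so ◇p at z, so some w with Rzw has p; w=y, i.e. Rzy. By symmetry of the argument, Ryz.

Yes — defined by ◇p → □◇p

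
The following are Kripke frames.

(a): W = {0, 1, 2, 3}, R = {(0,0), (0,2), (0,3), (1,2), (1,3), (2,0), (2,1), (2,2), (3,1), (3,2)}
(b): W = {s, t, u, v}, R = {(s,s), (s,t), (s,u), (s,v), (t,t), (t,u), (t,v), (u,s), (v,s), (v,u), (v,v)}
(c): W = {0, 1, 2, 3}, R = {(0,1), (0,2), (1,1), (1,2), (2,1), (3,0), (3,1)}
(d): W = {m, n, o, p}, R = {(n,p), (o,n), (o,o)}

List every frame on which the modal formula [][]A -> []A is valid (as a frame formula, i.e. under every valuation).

(b)

This is the axiom for density; its first-order frame correspondent is forall x forall y (Rxy -> exists z (Rxz & Rzy)).
(a): fails — R13 but no z with R1z and Rz3.
(b): ✓.
(c): fails — R30 but no z with R3z and Rz0.
(d): fails — Rnp but no z with Rnz and Rzp.
Valid on: (b).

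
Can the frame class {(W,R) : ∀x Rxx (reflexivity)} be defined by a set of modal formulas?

Definable; □p → p defines it

This is a Sahlqvist condition; the T axiom □p → p defines it.
Suppose □p→p is valid. At any x set V(p)={w : Rxw}. Then □p holds at x, so p holds at x, i.e. Rxx.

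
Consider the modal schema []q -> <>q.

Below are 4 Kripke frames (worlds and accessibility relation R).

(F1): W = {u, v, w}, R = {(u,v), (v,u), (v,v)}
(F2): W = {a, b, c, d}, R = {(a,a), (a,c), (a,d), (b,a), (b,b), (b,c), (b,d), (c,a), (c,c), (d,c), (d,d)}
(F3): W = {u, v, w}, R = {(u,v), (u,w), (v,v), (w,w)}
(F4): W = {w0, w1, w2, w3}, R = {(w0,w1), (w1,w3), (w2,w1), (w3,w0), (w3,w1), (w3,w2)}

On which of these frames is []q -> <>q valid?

The schema corresponds to seriality: forall x exists y Rxy.
(F1): fails — world w has no successor.
(F2): satisfies the condition.
(F3): satisfies the condition.
(F4): satisfies the condition.
Valid on: (F2), (F3), (F4).

(F2), (F3), (F4)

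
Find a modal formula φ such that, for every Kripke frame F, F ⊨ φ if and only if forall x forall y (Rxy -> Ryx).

This is symmetry; the standard corresponding axiom is B: s → □◇s.
Suppose s→□◇s is valid. Take Rxy and set V(s)={x}. Then s at x, so □◇s at x, so ◇s at y, so some z with Ryz has s; z=x, i.e. Ryx.

s → □◇s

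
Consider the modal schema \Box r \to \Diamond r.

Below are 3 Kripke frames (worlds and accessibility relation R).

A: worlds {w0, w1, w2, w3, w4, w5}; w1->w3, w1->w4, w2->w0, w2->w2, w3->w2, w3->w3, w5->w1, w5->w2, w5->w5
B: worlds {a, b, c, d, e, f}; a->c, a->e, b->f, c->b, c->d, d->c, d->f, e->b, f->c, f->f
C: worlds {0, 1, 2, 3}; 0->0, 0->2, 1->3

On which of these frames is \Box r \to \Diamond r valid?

B

Frame correspondent (Sahlqvist): \forall x \exists y Rxy — i.e. seriality.
A: fails — world w0 has no successor.
B: ✓.
C: fails — world 2 has no successor.
Valid on: B.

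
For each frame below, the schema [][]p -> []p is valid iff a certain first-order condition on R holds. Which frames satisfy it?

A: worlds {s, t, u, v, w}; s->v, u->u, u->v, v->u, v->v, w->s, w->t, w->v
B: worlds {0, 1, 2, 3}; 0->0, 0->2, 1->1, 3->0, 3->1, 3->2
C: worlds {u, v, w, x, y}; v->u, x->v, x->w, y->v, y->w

The schema corresponds to density: forall x forall y (Rxy -> exists z (Rxz & Rzy)).
A: fails — Rwt but no z with Rwz and Rzt.
B: satisfies the condition.
C: fails — Rxw but no z with Rxz and Rzw.

B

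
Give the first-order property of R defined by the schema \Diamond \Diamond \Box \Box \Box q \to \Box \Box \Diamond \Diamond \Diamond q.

\forall x \forall y \forall z ((x R^2 y \wedge x R^2 z) \to \exists w (y R^3 w \wedge z R^3 w))

This is a Sahlqvist (Geach-type) schema ◇^2□^3q → □^2◇^3q.
Minimal-valuation argument: fix x; take any y with xR^2y and any z with xR^2z. Set V(q) to the set of worlds R-reachable from y in exactly 3 steps. Then □^3q holds at y, so the antecedent holds at x; validity forces ◇^3q at z, giving a w with zR^3w and yR^3w.
First-order correspondent: \forall x \forall y \forall z ((x R^2 y \wedge x R^2 z) \to \exists w (y R^3 w \wedge z R^3 w)).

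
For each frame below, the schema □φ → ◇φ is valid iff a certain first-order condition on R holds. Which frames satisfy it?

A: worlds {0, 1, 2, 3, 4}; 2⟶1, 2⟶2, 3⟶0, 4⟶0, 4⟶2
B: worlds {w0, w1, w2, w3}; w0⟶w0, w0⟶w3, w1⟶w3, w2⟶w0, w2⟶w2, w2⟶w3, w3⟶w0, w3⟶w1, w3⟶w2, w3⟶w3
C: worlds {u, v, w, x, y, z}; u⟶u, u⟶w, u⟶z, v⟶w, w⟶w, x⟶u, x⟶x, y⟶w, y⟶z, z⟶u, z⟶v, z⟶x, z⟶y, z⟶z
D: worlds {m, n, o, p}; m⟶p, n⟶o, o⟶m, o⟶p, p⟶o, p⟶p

B, C, D

The schema corresponds to seriality: ∀x ∃y Rxy.
A: fails — world 0 has no successor.
B: satisfies the condition.
C: satisfies the condition.
D: satisfies the condition.
Valid on: B, C, D.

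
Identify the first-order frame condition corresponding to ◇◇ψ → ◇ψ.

This is frame-equivalent to □ψ → □□ψ (substitute ¬ψ for ψ and contrapose).
Suppose □ψ→□□ψ is valid. Take Rxy, Ryz and set V(ψ)={w : Rxw}. Then □ψ at x, so □□ψ at x, so □ψ at y, so ψ at z, i.e. Rxz.

transitivity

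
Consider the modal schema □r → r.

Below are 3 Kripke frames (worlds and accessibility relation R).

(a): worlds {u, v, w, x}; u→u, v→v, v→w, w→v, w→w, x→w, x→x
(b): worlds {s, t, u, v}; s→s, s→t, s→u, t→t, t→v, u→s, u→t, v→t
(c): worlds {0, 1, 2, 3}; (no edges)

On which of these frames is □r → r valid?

Frame correspondent (Sahlqvist): ∀x Rxx — i.e. reflexivity.
(a): ✓.
(b): fails — world u does not see itself.
(c): fails — world 0 does not see itself.
Valid on: (a).

(a)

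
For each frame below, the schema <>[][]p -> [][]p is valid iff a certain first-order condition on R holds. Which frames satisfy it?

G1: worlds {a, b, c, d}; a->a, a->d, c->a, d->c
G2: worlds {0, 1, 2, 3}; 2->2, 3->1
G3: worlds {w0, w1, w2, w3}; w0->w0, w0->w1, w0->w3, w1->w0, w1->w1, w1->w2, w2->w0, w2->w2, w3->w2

Frame correspondent (Sahlqvist): forall x forall y forall z ((xRy & x R^2 z) -> exists w (y R^2 w & z = w)) — i.e. a generalized confluence (Geach) condition.
G1: fails — aRd, aR²c but no w with dR²w and c=w.
G2: satisfies the condition.
G3: fails — w0Rw3, w0R²w1 but no w with w3R²w and w1=w.

G2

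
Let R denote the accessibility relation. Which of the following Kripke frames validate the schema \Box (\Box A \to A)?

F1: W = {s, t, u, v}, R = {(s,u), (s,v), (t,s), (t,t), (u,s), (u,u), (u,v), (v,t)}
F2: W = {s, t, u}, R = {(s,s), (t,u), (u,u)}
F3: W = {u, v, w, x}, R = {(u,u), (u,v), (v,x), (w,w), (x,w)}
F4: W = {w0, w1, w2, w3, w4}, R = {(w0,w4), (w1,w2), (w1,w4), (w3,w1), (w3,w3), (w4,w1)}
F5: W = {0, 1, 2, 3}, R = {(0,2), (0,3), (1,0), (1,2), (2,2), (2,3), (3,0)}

F2

The schema corresponds to shift-reflexivity: \forall x \forall y (Rxy \to Ryy).
F1: fails — Ruv but not Rvv.
F2: satisfies the condition.
F3: fails — Ruv but not Rvv.
F4: fails — Rw1w2 but not Rw2w2.
F5: fails — R10 but not R00.
Valid on: F2.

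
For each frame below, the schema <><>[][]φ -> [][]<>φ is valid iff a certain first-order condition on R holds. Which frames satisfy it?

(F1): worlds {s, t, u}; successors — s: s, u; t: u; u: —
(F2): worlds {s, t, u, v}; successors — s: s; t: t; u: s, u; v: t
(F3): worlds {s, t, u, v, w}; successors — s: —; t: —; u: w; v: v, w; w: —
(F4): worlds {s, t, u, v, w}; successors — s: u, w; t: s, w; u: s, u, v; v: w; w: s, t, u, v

The schema corresponds to a generalized confluence (Geach) condition: forall x forall y forall z ((x R^2 y & x R^2 z) -> exists w (y R^2 w & zRw)).
(F1): fails — sR²s, sR²u but no w with sR²w and uRw.
(F2): holds.
(F3): fails — vR²v, vR²w but no w* with vR²w* and wRw*.
(F4): fails — sR²s, sR²v but no w* with sR²w* and vRw*.
Valid on: (F2).

(F2)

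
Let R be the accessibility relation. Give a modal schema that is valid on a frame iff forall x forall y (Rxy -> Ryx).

s → □◇s

The condition is symmetry. The B schema s → □◇s defines it.
Suppose s→□◇s is valid. Take Rxy and set V(s)={x}. Then s at x, so □◇s at x, so ◇s at y, so some z with Ryz has s; z=x, i.e. Ryx.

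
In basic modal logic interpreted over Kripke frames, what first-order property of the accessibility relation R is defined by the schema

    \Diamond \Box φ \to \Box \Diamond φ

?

convergence: \forall x \forall y \forall z (Rxy \wedge Rxz \to \exists w (Ryw \wedge Rzw))

Suppose ◇□φ→□◇φ is valid. Take Rxy, Rxz and set V(φ)={w : Ryw}. Then □φ at y so ◇□φ at x, so □◇φ at x, so ◇φ at z, giving w with Rzw and Ryw.
Conversely, any frame satisfying \forall x \forall y \forall z (Rxy \wedge Rxz \to \exists w (Ryw \wedge Rzw)) validates the schema.
So the correspondent is convergence.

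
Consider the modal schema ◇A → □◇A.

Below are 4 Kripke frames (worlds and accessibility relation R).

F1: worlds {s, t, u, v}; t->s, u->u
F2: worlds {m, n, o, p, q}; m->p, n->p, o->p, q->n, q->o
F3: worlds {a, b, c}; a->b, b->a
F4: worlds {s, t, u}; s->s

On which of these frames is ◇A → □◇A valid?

F4

Frame correspondent (Sahlqvist): ∀x ∀y ∀z (Rxy ∧ Rxz → Ryz) — i.e. the Euclidean property.
F1: fails — Rts and Rts but not Rss.
F2: fails — Rmp and Rmp but not Rpp.
F3: fails — Rab and Rab but not Rbb.
F4: satisfies the condition.
Valid on: F4.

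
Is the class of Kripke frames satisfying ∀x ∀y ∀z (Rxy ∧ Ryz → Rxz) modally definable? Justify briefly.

Yes: it is transitivity, defined by the 4 schema □p → □□p.

Yes — defined by □p → □□p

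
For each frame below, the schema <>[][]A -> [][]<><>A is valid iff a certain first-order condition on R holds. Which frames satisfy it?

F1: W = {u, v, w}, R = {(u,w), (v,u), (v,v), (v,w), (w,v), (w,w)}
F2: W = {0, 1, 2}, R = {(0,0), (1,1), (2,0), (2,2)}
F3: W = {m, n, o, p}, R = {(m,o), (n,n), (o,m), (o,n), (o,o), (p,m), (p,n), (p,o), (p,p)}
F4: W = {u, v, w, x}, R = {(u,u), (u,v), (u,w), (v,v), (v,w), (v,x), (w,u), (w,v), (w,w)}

Frame correspondent (Sahlqvist): forall x forall y forall z ((xRy & x R^2 z) -> exists w (y R^2 w & z R^2 w)) — i.e. a generalized confluence (Geach) condition.
F1: satisfies the condition.
F2: satisfies the condition.
F3: satisfies the condition.
F4: fails — uRu, uR²x but no t with uR²t and xR²t.

F1, F2, F3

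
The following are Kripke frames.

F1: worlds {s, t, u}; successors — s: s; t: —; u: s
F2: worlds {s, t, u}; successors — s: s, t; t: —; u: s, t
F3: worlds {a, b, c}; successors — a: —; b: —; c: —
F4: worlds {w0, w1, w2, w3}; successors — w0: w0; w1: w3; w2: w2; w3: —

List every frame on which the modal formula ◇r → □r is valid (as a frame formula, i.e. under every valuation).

The schema corresponds to partial functionality: ∀x ∀y ∀z (Rxy ∧ Rxz → y = z).
F1: holds.
F2: fails — s sees both s and t.
F3: holds.
F4: holds.
Valid on: F1, F3, F4.

F1, F3, F4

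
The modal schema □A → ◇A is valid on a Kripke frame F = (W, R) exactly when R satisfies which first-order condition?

seriality

Suppose □A→◇A is valid. At any x set V(A)=W. Then □A at x, so ◇A at x, so x has a successor.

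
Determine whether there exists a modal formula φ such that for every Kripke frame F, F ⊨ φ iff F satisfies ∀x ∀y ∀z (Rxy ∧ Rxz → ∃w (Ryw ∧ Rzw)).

Yes — defined by ◇□q → □◇q

Yes: it is convergence, defined by the .2 schema ◇□q → □◇q.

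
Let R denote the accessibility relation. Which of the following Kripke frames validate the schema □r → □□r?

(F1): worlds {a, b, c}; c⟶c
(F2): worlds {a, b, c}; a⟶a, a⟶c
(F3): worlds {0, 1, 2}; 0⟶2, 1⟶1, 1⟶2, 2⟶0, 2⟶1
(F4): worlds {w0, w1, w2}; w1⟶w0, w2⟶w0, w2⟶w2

(F1), (F2), (F4)

The schema corresponds to transitivity: ∀x ∀y ∀z (Rxy ∧ Ryz → Rxz).
(F1): condition met.
(F2): condition met.
(F3): fails — R02 and R20 but not R00.
(F4): condition met.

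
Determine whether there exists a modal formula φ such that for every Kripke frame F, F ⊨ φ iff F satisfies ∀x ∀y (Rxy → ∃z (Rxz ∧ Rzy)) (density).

Definable; □□r → □r defines it

The condition is density. A defining modal formula is □□r → □r.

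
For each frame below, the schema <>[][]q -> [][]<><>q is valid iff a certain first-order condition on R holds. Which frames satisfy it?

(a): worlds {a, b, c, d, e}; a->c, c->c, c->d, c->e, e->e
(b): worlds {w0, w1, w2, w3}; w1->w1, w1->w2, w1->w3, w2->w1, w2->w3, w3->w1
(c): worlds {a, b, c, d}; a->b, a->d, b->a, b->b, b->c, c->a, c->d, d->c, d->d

(b), (c)

This is the axiom for a generalized confluence (Geach) condition; its first-order frame correspondent is forall x forall y forall z ((xRy & x R^2 z) -> exists w (y R^2 w & z R^2 w)).
(a): fails — aRc, aR²d but no w with cR²w and dR²w.
(b): ✓.
(c): ✓.
Valid on: (b), (c).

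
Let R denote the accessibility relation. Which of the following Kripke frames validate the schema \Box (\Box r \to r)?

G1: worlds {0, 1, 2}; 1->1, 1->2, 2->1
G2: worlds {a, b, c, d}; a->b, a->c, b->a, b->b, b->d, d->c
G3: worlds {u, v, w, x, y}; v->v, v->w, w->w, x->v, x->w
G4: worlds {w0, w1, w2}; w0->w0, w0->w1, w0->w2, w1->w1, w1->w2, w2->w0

Frame correspondent (Sahlqvist): \forall x \forall y (Rxy \to Ryy) — i.e. shift-reflexivity.
G1: fails — R12 but not R22.
G2: fails — Rdc but not Rcc.
G3: condition met.
G4: fails — Rw1w2 but not Rw2w2.

G3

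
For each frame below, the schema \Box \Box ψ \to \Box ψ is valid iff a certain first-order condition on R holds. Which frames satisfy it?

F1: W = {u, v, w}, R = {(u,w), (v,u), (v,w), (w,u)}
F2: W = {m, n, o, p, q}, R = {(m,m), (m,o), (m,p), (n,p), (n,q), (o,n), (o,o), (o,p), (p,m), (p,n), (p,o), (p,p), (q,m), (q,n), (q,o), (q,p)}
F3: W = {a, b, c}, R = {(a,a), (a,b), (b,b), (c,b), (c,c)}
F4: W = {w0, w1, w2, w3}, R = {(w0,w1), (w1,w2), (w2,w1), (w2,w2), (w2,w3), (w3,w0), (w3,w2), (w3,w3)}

Frame correspondent (Sahlqvist): \forall x \forall y (Rxy \to \exists z (Rxz \wedge Rzy)) — i.e. density.
F1: fails — Ruw but no z with Ruz and Rzw.
F2: fails — Rnq but no z with Rnz and Rzq.
F3: ✓.
F4: fails — Rw0w1 but no z with Rw0z and Rzw1.
Valid on: F3.

F3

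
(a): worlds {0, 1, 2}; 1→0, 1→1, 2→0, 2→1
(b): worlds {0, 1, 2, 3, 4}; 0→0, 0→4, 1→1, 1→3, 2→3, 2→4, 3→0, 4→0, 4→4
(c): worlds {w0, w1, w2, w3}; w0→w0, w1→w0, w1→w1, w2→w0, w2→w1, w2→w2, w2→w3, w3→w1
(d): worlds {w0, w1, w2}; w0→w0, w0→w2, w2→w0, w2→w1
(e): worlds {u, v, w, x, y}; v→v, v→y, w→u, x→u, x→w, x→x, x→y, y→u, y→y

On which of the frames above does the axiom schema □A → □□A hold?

Frame correspondent (Sahlqvist): ∀x ∀y ∀z (Rxy ∧ Ryz → Rxz) — i.e. transitivity.
(a): holds.
(b): fails — R23 and R30 but not R20.
(c): fails — Rw3w1 and Rw1w0 but not Rw3w0.
(d): fails — Rw0w2 and Rw2w1 but not Rw0w1.
(e): fails — Rvy and Ryu but not Rvu.

(a)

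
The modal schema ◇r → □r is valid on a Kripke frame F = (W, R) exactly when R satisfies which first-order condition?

partial functionality

Suppose ◇r→□r is valid. Take Rxy, Rxz and set V(r)={y}. Then ◇r at x, so □r at x, so r at z, i.e. z=y.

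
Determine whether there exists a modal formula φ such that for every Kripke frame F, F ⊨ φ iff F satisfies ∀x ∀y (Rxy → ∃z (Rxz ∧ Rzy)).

Yes: it is density, defined by the C4 schema □□r → □r.

Yes — defined by □□r → □r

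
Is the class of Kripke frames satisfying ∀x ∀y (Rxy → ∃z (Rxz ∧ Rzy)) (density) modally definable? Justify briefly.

This is a Sahlqvist condition; the C4 axiom □□p → □p defines it.
Suppose □□p→□p is valid. Take Rxy and set V(p)={w : xR²w}. Then □□p at x, so □p at x, so p at y, i.e. ∃z(Rxz∧Rzy).

Yes — defined by □□p → □p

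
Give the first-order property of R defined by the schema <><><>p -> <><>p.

forall x forall y (x R^3 y -> exists w (y = w & x R^2 w))

This is a Sahlqvist (Geach-type) schema ◇^3□^0p → □^0◇^2p.
First-order correspondent: forall x forall y (x R^3 y -> exists w (y = w & x R^2 w)).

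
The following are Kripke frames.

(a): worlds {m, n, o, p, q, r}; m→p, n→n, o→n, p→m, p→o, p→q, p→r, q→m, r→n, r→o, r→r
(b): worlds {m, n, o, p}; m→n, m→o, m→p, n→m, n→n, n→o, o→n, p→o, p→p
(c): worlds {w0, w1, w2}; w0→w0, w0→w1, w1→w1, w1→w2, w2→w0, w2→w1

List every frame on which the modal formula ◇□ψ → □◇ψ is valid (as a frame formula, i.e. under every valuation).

(c)

This is the axiom for convergence; its first-order frame correspondent is ∀x ∀y ∀z (Rxy ∧ Rxz → ∃w (Ryw ∧ Rzw)).
(a): fails — Rpm and Rpr but m and r have no common successor.
(b): fails — Rmo and Rmp but o and p have no common successor.
(c): holds.
Valid on: (c).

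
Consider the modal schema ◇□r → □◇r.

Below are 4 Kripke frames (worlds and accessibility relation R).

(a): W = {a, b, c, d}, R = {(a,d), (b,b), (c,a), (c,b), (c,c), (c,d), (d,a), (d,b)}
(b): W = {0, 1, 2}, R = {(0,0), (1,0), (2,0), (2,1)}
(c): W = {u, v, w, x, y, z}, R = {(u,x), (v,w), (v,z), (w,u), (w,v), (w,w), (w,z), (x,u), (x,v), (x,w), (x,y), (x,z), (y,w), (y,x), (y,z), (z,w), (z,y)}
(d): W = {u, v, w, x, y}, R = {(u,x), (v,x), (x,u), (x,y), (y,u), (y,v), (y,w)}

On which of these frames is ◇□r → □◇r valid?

(b)

This is the axiom for convergence; its first-order frame correspondent is ∀x ∀y ∀z (Rxy ∧ Rxz → ∃w (Ryw ∧ Rzw)).
(a): fails — Rcd and Rca but d and a have no common successor.
(b): satisfies the condition.
(c): fails — Rww and Rwu but w and u have no common successor.
(d): fails — Rxu and Rxy but u and y have no common successor.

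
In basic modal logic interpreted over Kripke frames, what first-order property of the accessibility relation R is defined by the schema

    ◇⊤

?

seriality

This schema is equivalent to the D axiom □A → ◇A.
Its frame correspondent is seriality — ∀x ∃y Rxy.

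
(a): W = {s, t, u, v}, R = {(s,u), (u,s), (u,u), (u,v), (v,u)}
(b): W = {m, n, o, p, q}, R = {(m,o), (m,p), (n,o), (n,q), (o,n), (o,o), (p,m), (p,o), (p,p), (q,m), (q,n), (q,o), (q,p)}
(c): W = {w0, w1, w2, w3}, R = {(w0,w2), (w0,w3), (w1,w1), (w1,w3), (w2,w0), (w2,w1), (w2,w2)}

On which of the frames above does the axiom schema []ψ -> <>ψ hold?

(b)

The schema corresponds to seriality: forall x exists y Rxy.
(a): fails — world t has no successor.
(b): condition met.
(c): fails — world w3 has no successor.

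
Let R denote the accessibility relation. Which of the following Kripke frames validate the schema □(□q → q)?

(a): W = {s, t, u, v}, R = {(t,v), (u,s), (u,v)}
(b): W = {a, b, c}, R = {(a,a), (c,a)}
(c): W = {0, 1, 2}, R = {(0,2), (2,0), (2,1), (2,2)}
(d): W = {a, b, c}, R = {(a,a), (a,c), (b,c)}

(b)

This is the axiom for shift-reflexivity; its first-order frame correspondent is ∀x ∀y (Rxy → Ryy).
(a): fails — Rus but not Rss.
(b): condition met.
(c): fails — R20 but not R00.
(d): fails — Rac but not Rcc.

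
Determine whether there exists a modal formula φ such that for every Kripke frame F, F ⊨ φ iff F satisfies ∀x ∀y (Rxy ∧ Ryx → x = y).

Not modally definable

Any modally definable frame class is closed under surjective bounded morphisms.
The 4-cycle (worlds s,t,u,v with s→t→u→v→s) is antisymmetric. Sending even-indexed worlds to • and odd-indexed worlds to ∘ is a surjective bounded morphism onto the two-world frame with •↔∘, which is not antisymmetric.
So the class is not modally definable.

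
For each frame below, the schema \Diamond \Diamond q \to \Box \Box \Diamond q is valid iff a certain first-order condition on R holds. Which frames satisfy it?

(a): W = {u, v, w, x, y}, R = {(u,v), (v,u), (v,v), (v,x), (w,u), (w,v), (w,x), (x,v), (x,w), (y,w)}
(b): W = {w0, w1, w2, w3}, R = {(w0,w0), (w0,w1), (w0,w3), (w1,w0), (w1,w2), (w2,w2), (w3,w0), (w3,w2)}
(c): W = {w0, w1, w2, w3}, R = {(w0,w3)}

The schema corresponds to a generalized confluence (Geach) condition: \forall x \forall y \forall z ((x R^2 y \wedge x R^2 z) \to \exists w (y = w \wedge zRw)).
(a): fails — uR²u, uR²u but no t with u=t and uRt.
(b): fails — w0R²w0, w0R²w2 but no w with w0=w and w2Rw.
(c): condition met.

(c)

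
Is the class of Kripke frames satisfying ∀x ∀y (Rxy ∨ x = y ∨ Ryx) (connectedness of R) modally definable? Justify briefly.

Any modally definable frame class is closed under disjoint unions.
Take 3 disjoint single-world reflexive frames: each is trivially connected, but their disjoint union has 3 worlds with no edge between distinct components, so it is not connected.
So the class is not modally definable.

No — not modally definable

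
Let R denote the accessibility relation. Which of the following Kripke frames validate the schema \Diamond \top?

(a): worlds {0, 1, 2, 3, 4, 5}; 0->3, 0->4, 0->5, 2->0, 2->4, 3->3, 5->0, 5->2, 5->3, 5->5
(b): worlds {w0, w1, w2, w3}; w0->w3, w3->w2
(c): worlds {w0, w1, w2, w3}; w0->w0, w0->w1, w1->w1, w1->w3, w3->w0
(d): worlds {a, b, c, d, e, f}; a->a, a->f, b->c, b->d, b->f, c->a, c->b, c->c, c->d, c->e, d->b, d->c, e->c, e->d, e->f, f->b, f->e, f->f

(d)

This is the axiom for seriality; its first-order frame correspondent is \forall x \exists y Rxy.
(a): fails — world 1 has no successor.
(b): fails — world w1 has no successor.
(c): fails — world w2 has no successor.
(d): satisfies the condition.
Valid on: (d).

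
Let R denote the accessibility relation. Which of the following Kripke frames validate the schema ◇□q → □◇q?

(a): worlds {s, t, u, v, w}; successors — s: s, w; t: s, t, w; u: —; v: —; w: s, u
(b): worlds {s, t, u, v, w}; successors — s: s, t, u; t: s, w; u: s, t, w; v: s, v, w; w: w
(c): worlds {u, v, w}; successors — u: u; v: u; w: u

(c)

Frame correspondent (Sahlqvist): ∀x ∀y ∀z (Rxy ∧ Rxz → ∃w (Ryw ∧ Rzw)) — i.e. convergence.
(a): fails — Rwu and Rwu but u and u have no common successor.
(b): fails — Rts and Rtw but s and w have no common successor.
(c): condition met.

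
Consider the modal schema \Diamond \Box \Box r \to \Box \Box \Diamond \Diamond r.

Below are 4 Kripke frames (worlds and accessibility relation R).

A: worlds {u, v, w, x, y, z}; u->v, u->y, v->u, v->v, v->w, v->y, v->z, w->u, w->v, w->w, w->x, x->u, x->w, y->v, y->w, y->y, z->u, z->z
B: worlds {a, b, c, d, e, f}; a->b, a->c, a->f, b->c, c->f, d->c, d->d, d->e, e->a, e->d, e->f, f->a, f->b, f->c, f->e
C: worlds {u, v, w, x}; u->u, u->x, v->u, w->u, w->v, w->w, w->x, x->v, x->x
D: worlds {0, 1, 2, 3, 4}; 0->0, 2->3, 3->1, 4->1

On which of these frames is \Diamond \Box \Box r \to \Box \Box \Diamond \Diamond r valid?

A, C

The schema corresponds to a generalized confluence (Geach) condition: \forall x \forall y \forall z ((xRy \wedge x R^2 z) \to \exists w (y R^2 w \wedge z R^2 w)).
A: holds.
B: fails — aRb, aR²c but no w with bR²w and cR²w.
C: holds.
D: fails — 2R3, 2R²1 but no w with 3R²w and 1R²w.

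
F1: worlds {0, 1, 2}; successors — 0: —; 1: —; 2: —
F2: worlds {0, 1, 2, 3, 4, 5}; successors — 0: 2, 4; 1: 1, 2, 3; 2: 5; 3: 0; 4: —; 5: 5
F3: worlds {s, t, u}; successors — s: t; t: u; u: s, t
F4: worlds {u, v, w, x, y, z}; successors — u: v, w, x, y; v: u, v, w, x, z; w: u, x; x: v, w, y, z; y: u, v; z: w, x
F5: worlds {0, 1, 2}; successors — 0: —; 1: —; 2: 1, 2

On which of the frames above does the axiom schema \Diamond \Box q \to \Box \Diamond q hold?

F1

Frame correspondent (Sahlqvist): \forall x \forall y \forall z (Rxy \wedge Rxz \to \exists w (Ryw \wedge Rzw)) — i.e. convergence.
F1: holds.
F2: fails — R02 and R04 but 2 and 4 have no common successor.
F3: fails — Rus and Rut but s and t have no common successor.
F4: fails — Ruw and Rux but w and x have no common successor.
F5: fails — R22 and R21 but 2 and 1 have no common successor.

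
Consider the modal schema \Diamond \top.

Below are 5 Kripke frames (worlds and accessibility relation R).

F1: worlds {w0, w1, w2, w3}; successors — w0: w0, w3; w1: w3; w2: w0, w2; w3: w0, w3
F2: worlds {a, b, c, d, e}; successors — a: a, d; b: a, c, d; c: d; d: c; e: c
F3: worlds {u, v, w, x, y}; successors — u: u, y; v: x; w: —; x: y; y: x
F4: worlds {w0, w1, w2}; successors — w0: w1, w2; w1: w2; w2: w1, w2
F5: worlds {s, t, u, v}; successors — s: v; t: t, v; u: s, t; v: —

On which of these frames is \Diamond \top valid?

This is the axiom for seriality; its first-order frame correspondent is \forall x \exists y Rxy.
F1: condition met.
F2: condition met.
F3: fails — world w has no successor.
F4: condition met.
F5: fails — world v has no successor.

F1, F2, F4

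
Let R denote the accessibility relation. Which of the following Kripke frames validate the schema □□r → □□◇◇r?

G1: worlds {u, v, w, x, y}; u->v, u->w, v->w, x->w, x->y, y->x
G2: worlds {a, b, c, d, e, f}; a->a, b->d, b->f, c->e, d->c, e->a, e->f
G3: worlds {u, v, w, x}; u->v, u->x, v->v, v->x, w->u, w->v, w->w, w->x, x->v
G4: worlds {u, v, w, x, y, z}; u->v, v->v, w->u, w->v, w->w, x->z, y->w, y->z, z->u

G3

Frame correspondent (Sahlqvist): ∀x ∀z (xR²z → ∃w (xR²w ∧ zR²w)) — i.e. a generalized confluence (Geach) condition.
G1: fails — uR²w but no t with uR²t and wR²t.
G2: fails — bR²c but no w with bR²w and cR²w.
G3: satisfies the condition.
G4: fails — xR²u but no t with xR²t and uR²t.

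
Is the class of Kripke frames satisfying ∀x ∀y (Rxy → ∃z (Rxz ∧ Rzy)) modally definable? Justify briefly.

Yes: it is density, defined by the C4 schema □□p → □p.
Suppose □□p→□p is valid. Take Rxy and set V(p)={w : xR²w}. Then □□p at x, so □p at x, so p at y, i.e. ∃z(Rxz∧Rzy).

Definable; □□p → □p defines it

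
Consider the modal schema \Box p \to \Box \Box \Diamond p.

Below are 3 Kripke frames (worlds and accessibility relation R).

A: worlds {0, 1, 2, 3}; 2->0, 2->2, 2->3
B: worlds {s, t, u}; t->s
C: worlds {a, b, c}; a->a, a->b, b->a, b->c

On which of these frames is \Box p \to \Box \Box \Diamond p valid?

This is the axiom for a generalized confluence (Geach) condition; its first-order frame correspondent is \forall x \forall z (x R^2 z \to \exists w (xRw \wedge zRw)).
A: fails — 2R²0 but no w with 2Rw and 0Rw.
B: ✓.
C: fails — aR²c but no w with aRw and cRw.

B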